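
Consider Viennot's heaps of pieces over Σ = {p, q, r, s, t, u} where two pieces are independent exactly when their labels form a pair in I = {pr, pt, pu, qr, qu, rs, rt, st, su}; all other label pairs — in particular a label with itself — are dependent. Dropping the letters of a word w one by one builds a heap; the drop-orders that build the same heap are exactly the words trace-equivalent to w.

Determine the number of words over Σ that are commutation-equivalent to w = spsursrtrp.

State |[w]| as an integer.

drop 0:s onto floor
drop 1:p onto {0:s}
drop 2:s onto {1:p}
drop 3:u onto floor
drop 4:r onto {3:u}
drop 5:s onto {2:s}
drop 6:r onto {4:r}
drop 7:t onto {3:u}
drop 8:r onto {6:r}
drop 9:p onto {5:s}
ground layer = {0:s, 3:u}
drop-orders for the pieces not yet dropped (sum over which currently-grounded one goes next):
  1 to go: {7} 1  {8} 1  {9} 1
  2 to go: {5,9} 1  {6,8} 1  {7,8} 2  {7,9} 2  {8,9} 2
  3 to go: {2,5,9} 1  {4,6,8} 1  {5,7,9} 3  {5,8,9} 3  {6,7,8} 3  {6,8,9} 3  {7,8,9} 6
  4 to go: {1,2,5,9} 1  {2,5,7,9} 4  {2,5,8,9} 4  {4,6,7,8} 4  {4,6,8,9} 4  {5,6,8,9} 6  {5,7,8,9} 12  {6,7,8,9} 12
  5 to go: {0,1,2,5,9} 1  {1,2,5,7,9} 5  {1,2,5,8,9} 5  {2,5,6,8,9} 10  {2,5,7,8,9} 20  {3,4,6,7,8} 4  {4,5,6,8,9} 10  {4,6,7,8,9} 20  {5,6,7,8,9} 30
  6 to go: {0,1,2,5,7,9} 6  {0,1,2,5,8,9} 6  {1,2,5,6,8,9} 15  {1,2,5,7,8,9} 30  {2,4,5,6,8,9} 20  {2,5,6,7,8,9} 60  {3,4,6,7,8,9} 24  {4,5,6,7,8,9} 60
  7 to go: {0,1,2,5,6,8,9} 21  {0,1,2,5,7,8,9} 42  {1,2,4,5,6,8,9} 35  {1,2,5,6,7,8,9} 105  {2,4,5,6,7,8,9} 140  {3,4,5,6,7,8,9} 84
  8 to go: {0,1,2,4,5,6,8,9} 56  {0,1,2,5,6,7,8,9} 168  {1,2,4,5,6,7,8,9} 280  {2,3,4,5,6,7,8,9} 224
  if 0:s drops first: 504 orders
  if 3:u drops first: 504 orders
heap linearizations: 1008

1008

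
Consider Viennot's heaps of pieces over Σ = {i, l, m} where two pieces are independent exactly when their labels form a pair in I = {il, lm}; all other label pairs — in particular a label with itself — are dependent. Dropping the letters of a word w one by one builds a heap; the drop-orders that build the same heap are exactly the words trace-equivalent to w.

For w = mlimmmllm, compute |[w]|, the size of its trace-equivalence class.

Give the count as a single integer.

drop 0:m onto floor
drop 1:l onto floor
drop 2:i onto {0:m}
drop 3:m onto {2:i}
drop 4:m onto {3:m}
drop 5:m onto {4:m}
drop 6:l onto {1:l}
drop 7:l onto {6:l}
drop 8:m onto {5:m}
ground layer = {0:m, 1:l}
drop-orders for the pieces not yet dropped (sum over which currently-grounded one goes next):
  1 to go: {7} 1  {8} 1
  2 to go: {5,8} 1  {6,7} 1  {7,8} 2
  3 to go: {1,6,7} 1  {4,5,8} 1  {5,7,8} 3  {6,7,8} 3
  4 to go: {1,6,7,8} 4  {3,4,5,8} 1  {4,5,7,8} 4  {5,6,7,8} 6
  5 to go: {1,5,6,7,8} 10  {2,3,4,5,8} 1  {3,4,5,7,8} 5  {4,5,6,7,8} 10
  6 to go: {0,2,3,4,5,8} 1  {1,4,5,6,7,8} 20  {2,3,4,5,7,8} 6  {3,4,5,6,7,8} 15
  7 to go: {0,2,3,4,5,7,8} 7  {1,3,4,5,6,7,8} 35  {2,3,4,5,6,7,8} 21
  if 0:m drops first: 56 orders
  if 1:l drops first: 28 orders
heap linearizations: 84

84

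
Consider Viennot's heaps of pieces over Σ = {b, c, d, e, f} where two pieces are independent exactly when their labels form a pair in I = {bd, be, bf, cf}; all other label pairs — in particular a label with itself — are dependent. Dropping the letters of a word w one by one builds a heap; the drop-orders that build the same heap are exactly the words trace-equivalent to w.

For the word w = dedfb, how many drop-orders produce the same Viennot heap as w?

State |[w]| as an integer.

piece 0:d — minimal
piece 1:e rests on {0:d}
piece 2:d rests on {1:e}
piece 3:f rests on {2:d}
piece 4:b — minimal
minimal pieces: {0:d, 4:b}
ways to finish when only these pieces remain (= sum over removing one remaining piece with nothing left below it):
  1 left: {3}→1  {4}→1
  2 left: {2,3}→1  {3,4}→2
  3 left: {1,2,3}→1  {2,3,4}→3
  placing 0:d first → 4 extensions
  placing 4:b first → 1 extensions
total linear extensions = 5

5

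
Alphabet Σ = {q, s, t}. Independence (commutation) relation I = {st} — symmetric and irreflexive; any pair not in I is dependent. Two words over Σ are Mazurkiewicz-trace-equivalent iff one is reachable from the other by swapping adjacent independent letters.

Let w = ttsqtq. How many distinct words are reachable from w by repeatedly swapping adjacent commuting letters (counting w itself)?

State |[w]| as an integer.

0(t) covers ∅
1(t) covers 0:t
2(s) covers ∅
3(q) covers 1:t, 2:s
4(t) covers 3:q
5(q) covers 4:t
floor of heap: 0:t, 2:s
completions by unplaced set U, small U first (add the entries for U minus each lowest piece of U):
  |U|=1: {5}:1
  |U|=2: {4,5}:1
  |U|=3: {3,4,5}:1
  |U|=4: {1,3,4,5}:1  {2,3,4,5}:1
  start at 0(t): 2
  start at 2(s): 1
sum over floor = 3

3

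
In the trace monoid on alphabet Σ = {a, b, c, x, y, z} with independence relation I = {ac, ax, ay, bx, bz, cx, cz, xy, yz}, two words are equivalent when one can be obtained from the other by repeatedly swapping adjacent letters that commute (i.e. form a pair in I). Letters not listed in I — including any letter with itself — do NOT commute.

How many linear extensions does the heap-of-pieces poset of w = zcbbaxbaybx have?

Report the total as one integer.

#0=z has no predecessor
#1=c has no predecessor
#2=b depends on [1:c]
#3=b depends on [2:b]
#4=a depends on [0:z, 3:b]
#5=x depends on [0:z]
#6=b depends on [4:a]
#7=a depends on [6:b]
#8=y depends on [6:b]
#9=b depends on [7:a, 8:y]
#10=x depends on [5:x]
sources: [0:z, 1:c]
N(rest) = Σ N(rest − s) over sources s of rest; N(one piece) = 1:
  size 1 → [9]=1  [10]=1
  size 2 → [5,10]=1  [7,9]=1  [8,9]=1  [9,10]=2
  size 3 → [5,9,10]=3  [7,8,9]=2  [7,9,10]=3  [8,9,10]=3
  size 4 → [5,7,9,10]=6  [5,8,9,10]=6  [6,7,8,9]=2  [7,8,9,10]=8
  size 5 → [4,6,7,8,9]=2  [5,7,8,9,10]=20  [6,7,8,9,10]=10
  size 6 → [3,4,6,7,8,9]=2  [4,6,7,8,9,10]=12  [5,6,7,8,9,10]=30
  size 7 → [2,3,4,6,7,8,9]=2  [3,4,6,7,8,9,10]=14  [4,5,6,7,8,9,10]=42
  size 8 → [0,4,5,6,7,8,9,10]=42  [1,2,3,4,6,7,8,9]=2  [2,3,4,6,7,8,9,10]=16  [3,4,5,6,7,8,9,10]=56
  size 9 → [0,3,4,5,6,7,8,9,10]=98  [1,2,3,4,6,7,8,9,10]=18  [2,3,4,5,6,7,8,9,10]=72
  first=0(z) contributes 90
  first=1(c) contributes 170
|[w]| = 260

260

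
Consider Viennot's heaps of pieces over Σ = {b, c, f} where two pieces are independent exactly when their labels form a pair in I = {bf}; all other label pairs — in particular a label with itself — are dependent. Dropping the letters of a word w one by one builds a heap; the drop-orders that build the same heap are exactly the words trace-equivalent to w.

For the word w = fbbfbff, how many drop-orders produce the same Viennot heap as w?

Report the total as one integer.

drop 0:f onto floor
drop 1:b onto floor
drop 2:b onto {1:b}
drop 3:f onto {0:f}
drop 4:b onto {2:b}
drop 5:f onto {3:f}
drop 6:f onto {5:f}
ground layer = {0:f, 1:b}
drop-orders for the pieces not yet dropped (sum over which currently-grounded one goes next):
  1 to go: {4} 1  {6} 1
  2 to go: {2,4} 1  {4,6} 2  {5,6} 1
  3 to go: {1,2,4} 1  {2,4,6} 3  {3,5,6} 1  {4,5,6} 3
  4 to go: {0,3,5,6} 1  {1,2,4,6} 4  {2,4,5,6} 6  {3,4,5,6} 4
  5 to go: {0,3,4,5,6} 5  {1,2,4,5,6} 10  {2,3,4,5,6} 10
  if 0:f drops first: 20 orders
  if 1:b drops first: 15 orders
heap linearizations: 35

35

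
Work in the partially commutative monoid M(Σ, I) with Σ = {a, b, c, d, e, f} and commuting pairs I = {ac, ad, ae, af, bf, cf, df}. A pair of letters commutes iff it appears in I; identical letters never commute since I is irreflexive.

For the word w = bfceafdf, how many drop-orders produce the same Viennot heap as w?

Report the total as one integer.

0(b) covers ∅
1(f) covers ∅
2(c) covers 0:b
3(e) covers 1:f, 2:c
4(a) covers 0:b
5(f) covers 3:e
6(d) covers 3:e
7(f) covers 5:f
floor of heap: 0:b, 1:f
completions by unplaced set U, small U first (add the entries for U minus each lowest piece of U):
  |U|=1: {4}:1  {6}:1  {7}:1
  |U|=2: {4,6}:2  {4,7}:2  {5,7}:1  {6,7}:2
  |U|=3: {4,5,7}:3  {4,6,7}:6  {5,6,7}:3
  |U|=4: {3,5,6,7}:3  {4,5,6,7}:12
  |U|=5: {1,3,5,6,7}:3  {2,3,5,6,7}:3  {3,4,5,6,7}:15
  |U|=6: {1,2,3,5,6,7}:6  {1,3,4,5,6,7}:18  {2,3,4,5,6,7}:18
  start at 0(b): 42
  start at 1(f): 18
sum over floor = 60

60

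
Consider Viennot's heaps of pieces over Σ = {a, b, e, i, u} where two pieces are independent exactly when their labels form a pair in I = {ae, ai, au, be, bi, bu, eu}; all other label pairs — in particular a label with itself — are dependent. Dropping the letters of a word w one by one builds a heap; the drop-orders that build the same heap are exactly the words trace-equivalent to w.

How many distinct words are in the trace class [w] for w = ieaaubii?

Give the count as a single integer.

#0=i has no predecessor
#1=e depends on [0:i]
#2=a has no predecessor
#3=a depends on [2:a]
#4=u depends on [0:i]
#5=b depends on [3:a]
#6=i depends on [1:e, 4:u]
#7=i depends on [6:i]
sources: [0:i, 2:a]
N(rest) = Σ N(rest − s) over sources s of rest; N(one piece) = 1:
  size 1 → [5]=1  [7]=1
  size 2 → [3,5]=1  [5,7]=2  [6,7]=1
  size 3 → [1,6,7]=1  [2,3,5]=1  [3,5,7]=3  [4,6,7]=1  [5,6,7]=3
  size 4 → [1,4,6,7]=2  [1,5,6,7]=4  [2,3,5,7]=4  [3,5,6,7]=6  [4,5,6,7]=4
  size 5 → [0,1,4,6,7]=2  [1,3,5,6,7]=10  [1,4,5,6,7]=10  [2,3,5,6,7]=10  [3,4,5,6,7]=10
  size 6 → [0,1,4,5,6,7]=12  [1,2,3,5,6,7]=20  [1,3,4,5,6,7]=30  [2,3,4,5,6,7]=20
  first=0(i) contributes 70
  first=2(a) contributes 42
|[w]| = 112

112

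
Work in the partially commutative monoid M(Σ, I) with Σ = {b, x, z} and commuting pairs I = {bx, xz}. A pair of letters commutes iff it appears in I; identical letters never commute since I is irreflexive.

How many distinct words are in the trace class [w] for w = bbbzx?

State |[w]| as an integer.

#0=b has no predecessor
#1=b depends on [0:b]
#2=b depends on [1:b]
#3=z depends on [2:b]
#4=x has no predecessor
sources: [0:b, 4:x]
N(rest) = Σ N(rest − s) over sources s of rest; N(one piece) = 1:
  size 1 → [3]=1  [4]=1
  size 2 → [2,3]=1  [3,4]=2
  size 3 → [1,2,3]=1  [2,3,4]=3
  first=0(b) contributes 4
  first=4(x) contributes 1
|[w]| = 5

5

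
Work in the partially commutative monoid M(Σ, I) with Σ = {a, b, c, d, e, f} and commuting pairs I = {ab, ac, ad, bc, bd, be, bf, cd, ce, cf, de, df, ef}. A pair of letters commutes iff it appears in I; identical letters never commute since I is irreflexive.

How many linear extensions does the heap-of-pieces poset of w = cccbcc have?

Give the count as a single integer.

6

0(c) covers ∅
1(c) covers 0:c
2(c) covers 1:c
3(b) covers ∅
4(c) covers 2:c
5(c) covers 4:c
floor of heap: 0:c, 3:b
completions by unplaced set U, small U first (add the entries for U minus each lowest piece of U):
  |U|=1: {3}:1  {5}:1
  |U|=2: {3,5}:2  {4,5}:1
  |U|=3: {2,4,5}:1  {3,4,5}:3
  |U|=4: {1,2,4,5}:1  {2,3,4,5}:4
  start at 0(c): 5
  start at 3(b): 1
sum over floor = 6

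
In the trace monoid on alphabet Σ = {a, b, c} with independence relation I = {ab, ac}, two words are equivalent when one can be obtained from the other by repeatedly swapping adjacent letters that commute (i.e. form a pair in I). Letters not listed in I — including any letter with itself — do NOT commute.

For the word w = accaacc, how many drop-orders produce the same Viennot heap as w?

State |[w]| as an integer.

drop 0:a onto floor
drop 1:c onto floor
drop 2:c onto {1:c}
drop 3:a onto {0:a}
drop 4:a onto {3:a}
drop 5:c onto {2:c}
drop 6:c onto {5:c}
ground layer = {0:a, 1:c}
drop-orders for the pieces not yet dropped (sum over which currently-grounded one goes next):
  1 to go: {4} 1  {6} 1
  2 to go: {3,4} 1  {4,6} 2  {5,6} 1
  3 to go: {0,3,4} 1  {2,5,6} 1  {3,4,6} 3  {4,5,6} 3
  4 to go: {0,3,4,6} 4  {1,2,5,6} 1  {2,4,5,6} 4  {3,4,5,6} 6
  5 to go: {0,3,4,5,6} 10  {1,2,4,5,6} 5  {2,3,4,5,6} 10
  if 0:a drops first: 15 orders
  if 1:c drops first: 20 orders
heap linearizations: 35

35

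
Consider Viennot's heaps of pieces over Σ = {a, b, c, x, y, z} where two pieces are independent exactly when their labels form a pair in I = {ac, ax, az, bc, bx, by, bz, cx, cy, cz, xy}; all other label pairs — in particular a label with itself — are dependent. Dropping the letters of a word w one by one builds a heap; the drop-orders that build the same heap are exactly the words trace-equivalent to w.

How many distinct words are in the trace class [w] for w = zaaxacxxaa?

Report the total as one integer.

1260

#0=z has no predecessor
#1=a has no predecessor
#2=a depends on [1:a]
#3=x depends on [0:z]
#4=a depends on [2:a]
#5=c has no predecessor
#6=x depends on [3:x]
#7=x depends on [6:x]
#8=a depends on [4:a]
#9=a depends on [8:a]
sources: [0:z, 1:a, 5:c]
N(rest) = Σ N(rest − s) over sources s of rest; N(one piece) = 1:
  size 1 → [5]=1  [7]=1  [9]=1
  size 2 → [5,7]=2  [5,9]=2  [6,7]=1  [7,9]=2  [8,9]=1
  size 3 → [3,6,7]=1  [4,8,9]=1  [5,6,7]=3  [5,7,9]=6  [5,8,9]=3  [6,7,9]=3  [7,8,9]=3
  size 4 → [0,3,6,7]=1  [2,4,8,9]=1  [3,5,6,7]=4  [3,6,7,9]=4  [4,5,8,9]=4  [4,7,8,9]=4  [5,6,7,9]=12  [5,7,8,9]=12  [6,7,8,9]=6
  size 5 → [0,3,5,6,7]=5  [0,3,6,7,9]=5  [1,2,4,8,9]=1  [2,4,5,8,9]=5  [2,4,7,8,9]=5  [3,5,6,7,9]=20  [3,6,7,8,9]=10  [4,5,7,8,9]=20  [4,6,7,8,9]=10  [5,6,7,8,9]=30
  size 6 → [0,3,5,6,7,9]=30  [0,3,6,7,8,9]=15  [1,2,4,5,8,9]=6  [1,2,4,7,8,9]=6  [2,4,5,7,8,9]=30  [2,4,6,7,8,9]=15  [3,4,6,7,8,9]=20  [3,5,6,7,8,9]=60  [4,5,6,7,8,9]=60
  size 7 → [0,3,4,6,7,8,9]=35  [0,3,5,6,7,8,9]=105  [1,2,4,5,7,8,9]=42  [1,2,4,6,7,8,9]=21  [2,3,4,6,7,8,9]=35  [2,4,5,6,7,8,9]=105  [3,4,5,6,7,8,9]=140
  size 8 → [0,2,3,4,6,7,8,9]=70  [0,3,4,5,6,7,8,9]=280  [1,2,3,4,6,7,8,9]=56  [1,2,4,5,6,7,8,9]=168  [2,3,4,5,6,7,8,9]=280
  first=0(z) contributes 504
  first=1(a) contributes 630
  first=5(c) contributes 126
|[w]| = 1260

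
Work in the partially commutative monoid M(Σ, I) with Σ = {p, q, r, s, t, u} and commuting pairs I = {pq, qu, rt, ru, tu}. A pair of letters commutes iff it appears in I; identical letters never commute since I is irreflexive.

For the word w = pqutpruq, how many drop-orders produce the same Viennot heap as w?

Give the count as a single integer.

15

0(p) covers ∅
1(q) covers ∅
2(u) covers 0:p
3(t) covers 0:p, 1:q
4(p) covers 2:u, 3:t
5(r) covers 4:p
6(u) covers 4:p
7(q) covers 5:r
floor of heap: 0:p, 1:q
completions by unplaced set U, small U first (add the entries for U minus each lowest piece of U):
  |U|=1: {6}:1  {7}:1
  |U|=2: {5,7}:1  {6,7}:2
  |U|=3: {5,6,7}:3
  |U|=4: {4,5,6,7}:3
  |U|=5: {2,4,5,6,7}:3  {3,4,5,6,7}:3
  |U|=6: {1,3,4,5,6,7}:3  {2,3,4,5,6,7}:6
  start at 0(p): 9
  start at 1(q): 6
sum over floor = 15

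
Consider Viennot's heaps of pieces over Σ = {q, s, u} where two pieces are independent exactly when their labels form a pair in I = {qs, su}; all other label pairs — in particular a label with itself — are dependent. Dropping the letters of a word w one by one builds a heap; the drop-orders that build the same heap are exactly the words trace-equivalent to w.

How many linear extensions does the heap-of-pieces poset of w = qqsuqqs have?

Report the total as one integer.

21

drop 0:q onto floor
drop 1:q onto {0:q}
drop 2:s onto floor
drop 3:u onto {1:q}
drop 4:q onto {3:u}
drop 5:q onto {4:q}
drop 6:s onto {2:s}
ground layer = {0:q, 2:s}
drop-orders for the pieces not yet dropped (sum over which currently-grounded one goes next):
  1 to go: {5} 1  {6} 1
  2 to go: {2,6} 1  {4,5} 1  {5,6} 2
  3 to go: {2,5,6} 3  {3,4,5} 1  {4,5,6} 3
  4 to go: {1,3,4,5} 1  {2,4,5,6} 6  {3,4,5,6} 4
  5 to go: {0,1,3,4,5} 1  {1,3,4,5,6} 5  {2,3,4,5,6} 10
  if 0:q drops first: 15 orders
  if 2:s drops first: 6 orders
heap linearizations: 21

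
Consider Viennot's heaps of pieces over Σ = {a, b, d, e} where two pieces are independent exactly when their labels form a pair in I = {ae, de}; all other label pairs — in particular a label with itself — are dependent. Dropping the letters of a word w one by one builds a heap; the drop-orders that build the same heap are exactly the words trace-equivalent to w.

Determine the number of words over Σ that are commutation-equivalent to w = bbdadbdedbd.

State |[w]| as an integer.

3

piece 0:b — minimal
piece 1:b rests on {0:b}
piece 2:d rests on {1:b}
piece 3:a rests on {2:d}
piece 4:d rests on {3:a}
piece 5:b rests on {4:d}
piece 6:d rests on {5:b}
piece 7:e rests on {5:b}
piece 8:d rests on {6:d}
piece 9:b rests on {7:e, 8:d}
piece 10:d rests on {9:b}
minimal pieces: {0:b}
ways to finish when only these pieces remain (= sum over removing one remaining piece with nothing left below it):
  1 left: {10}→1
  2 left: {9,10}→1
  3 left: {7,9,10}→1  {8,9,10}→1
  4 left: {6,8,9,10}→1  {7,8,9,10}→2
  5 left: {6,7,8,9,10}→3
  6 left: {5,6,7,8,9,10}→3
  7 left: {4,5,6,7,8,9,10}→3
  8 left: {3,4,5,6,7,8,9,10}→3
  9 left: {2,3,4,5,6,7,8,9,10}→3
  placing 0:b first → 3 extensions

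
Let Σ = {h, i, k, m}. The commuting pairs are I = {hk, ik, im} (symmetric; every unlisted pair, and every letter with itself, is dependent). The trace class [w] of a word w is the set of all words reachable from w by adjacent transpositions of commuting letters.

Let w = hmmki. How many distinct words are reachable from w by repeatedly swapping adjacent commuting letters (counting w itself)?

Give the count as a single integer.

4

#0=h has no predecessor
#1=m depends on [0:h]
#2=m depends on [1:m]
#3=k depends on [2:m]
#4=i depends on [0:h]
sources: [0:h]
N(rest) = Σ N(rest − s) over sources s of rest; N(one piece) = 1:
  size 1 → [3]=1  [4]=1
  size 2 → [2,3]=1  [3,4]=2
  size 3 → [1,2,3]=1  [2,3,4]=3
  first=0(h) contributes 4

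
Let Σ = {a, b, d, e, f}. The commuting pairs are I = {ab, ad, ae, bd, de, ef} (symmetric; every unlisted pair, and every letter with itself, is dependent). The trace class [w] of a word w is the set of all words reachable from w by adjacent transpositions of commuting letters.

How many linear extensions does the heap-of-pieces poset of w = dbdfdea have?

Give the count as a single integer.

30

#0=d has no predecessor
#1=b has no predecessor
#2=d depends on [0:d]
#3=f depends on [1:b, 2:d]
#4=d depends on [3:f]
#5=e depends on [1:b]
#6=a depends on [3:f]
sources: [0:d, 1:b]
N(rest) = Σ N(rest − s) over sources s of rest; N(one piece) = 1:
  size 1 → [4]=1  [5]=1  [6]=1
  size 2 → [4,5]=2  [4,6]=2  [5,6]=2
  size 3 → [3,4,6]=2  [4,5,6]=6
  size 4 → [2,3,4,6]=2  [3,4,5,6]=8
  size 5 → [0,2,3,4,6]=2  [1,3,4,5,6]=8  [2,3,4,5,6]=10
  first=0(d) contributes 18
  first=1(b) contributes 12
|[w]| = 30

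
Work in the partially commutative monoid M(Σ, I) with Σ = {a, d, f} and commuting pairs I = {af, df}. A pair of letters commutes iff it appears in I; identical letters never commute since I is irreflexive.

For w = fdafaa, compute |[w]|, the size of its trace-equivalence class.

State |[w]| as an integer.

#0=f has no predecessor
#1=d has no predecessor
#2=a depends on [1:d]
#3=f depends on [0:f]
#4=a depends on [2:a]
#5=a depends on [4:a]
sources: [0:f, 1:d]
N(rest) = Σ N(rest − s) over sources s of rest; N(one piece) = 1:
  size 1 → [3]=1  [5]=1
  size 2 → [0,3]=1  [3,5]=2  [4,5]=1
  size 3 → [0,3,5]=3  [2,4,5]=1  [3,4,5]=3
  size 4 → [0,3,4,5]=6  [1,2,4,5]=1  [2,3,4,5]=4
  first=0(f) contributes 5
  first=1(d) contributes 10
|[w]| = 15

15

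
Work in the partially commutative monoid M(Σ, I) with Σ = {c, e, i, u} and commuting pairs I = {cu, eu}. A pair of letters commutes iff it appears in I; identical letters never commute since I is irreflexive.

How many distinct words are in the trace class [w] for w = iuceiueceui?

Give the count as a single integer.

30

#0=i has no predecessor
#1=u depends on [0:i]
#2=c depends on [0:i]
#3=e depends on [2:c]
#4=i depends on [1:u, 3:e]
#5=u depends on [4:i]
#6=e depends on [4:i]
#7=c depends on [6:e]
#8=e depends on [7:c]
#9=u depends on [5:u]
#10=i depends on [8:e, 9:u]
sources: [0:i]
N(rest) = Σ N(rest − s) over sources s of rest; N(one piece) = 1:
  size 1 → [10]=1
  size 2 → [8,10]=1  [9,10]=1
  size 3 → [5,9,10]=1  [7,8,10]=1  [8,9,10]=2
  size 4 → [5,8,9,10]=3  [6,7,8,10]=1  [7,8,9,10]=3
  size 5 → [5,7,8,9,10]=6  [6,7,8,9,10]=4
  size 6 → [5,6,7,8,9,10]=10
  size 7 → [4,5,6,7,8,9,10]=10
  size 8 → [1,4,5,6,7,8,9,10]=10  [3,4,5,6,7,8,9,10]=10
  size 9 → [1,3,4,5,6,7,8,9,10]=20  [2,3,4,5,6,7,8,9,10]=10
  first=0(i) contributes 30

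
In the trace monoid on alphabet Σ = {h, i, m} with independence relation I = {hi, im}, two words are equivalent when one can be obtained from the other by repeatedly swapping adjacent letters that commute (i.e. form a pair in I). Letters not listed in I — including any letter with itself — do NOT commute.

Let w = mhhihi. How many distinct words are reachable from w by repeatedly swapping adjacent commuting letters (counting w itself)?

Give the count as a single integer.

0(m) covers ∅
1(h) covers 0:m
2(h) covers 1:h
3(i) covers ∅
4(h) covers 2:h
5(i) covers 3:i
floor of heap: 0:m, 3:i
completions by unplaced set U, small U first (add the entries for U minus each lowest piece of U):
  |U|=1: {4}:1  {5}:1
  |U|=2: {2,4}:1  {3,5}:1  {4,5}:2
  |U|=3: {1,2,4}:1  {2,4,5}:3  {3,4,5}:3
  |U|=4: {0,1,2,4}:1  {1,2,4,5}:4  {2,3,4,5}:6
  start at 0(m): 10
  start at 3(i): 5
sum over floor = 15

15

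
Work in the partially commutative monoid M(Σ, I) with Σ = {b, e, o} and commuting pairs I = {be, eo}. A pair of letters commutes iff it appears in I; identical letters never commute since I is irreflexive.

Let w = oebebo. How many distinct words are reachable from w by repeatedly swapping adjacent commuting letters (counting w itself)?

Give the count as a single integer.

#0=o has no predecessor
#1=e has no predecessor
#2=b depends on [0:o]
#3=e depends on [1:e]
#4=b depends on [2:b]
#5=o depends on [4:b]
sources: [0:o, 1:e]
N(rest) = Σ N(rest − s) over sources s of rest; N(one piece) = 1:
  size 1 → [3]=1  [5]=1
  size 2 → [1,3]=1  [3,5]=2  [4,5]=1
  size 3 → [1,3,5]=3  [2,4,5]=1  [3,4,5]=3
  size 4 → [0,2,4,5]=1  [1,3,4,5]=6  [2,3,4,5]=4
  first=0(o) contributes 10
  first=1(e) contributes 5
|[w]| = 15

15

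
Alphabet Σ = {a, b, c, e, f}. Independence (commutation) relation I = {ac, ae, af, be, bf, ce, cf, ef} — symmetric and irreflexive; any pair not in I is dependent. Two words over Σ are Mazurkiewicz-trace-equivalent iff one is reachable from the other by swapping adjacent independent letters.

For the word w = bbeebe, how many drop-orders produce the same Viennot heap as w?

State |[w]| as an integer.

piece 0:b — minimal
piece 1:b rests on {0:b}
piece 2:e — minimal
piece 3:e rests on {2:e}
piece 4:b rests on {1:b}
piece 5:e rests on {3:e}
minimal pieces: {0:b, 2:e}
ways to finish when only these pieces remain (= sum over removing one remaining piece with nothing left below it):
  1 left: {4}→1  {5}→1
  2 left: {1,4}→1  {3,5}→1  {4,5}→2
  3 left: {0,1,4}→1  {1,4,5}→3  {2,3,5}→1  {3,4,5}→3
  4 left: {0,1,4,5}→4  {1,3,4,5}→6  {2,3,4,5}→4
  placing 0:b first → 10 extensions
  placing 2:e first → 10 extensions
total linear extensions = 20

20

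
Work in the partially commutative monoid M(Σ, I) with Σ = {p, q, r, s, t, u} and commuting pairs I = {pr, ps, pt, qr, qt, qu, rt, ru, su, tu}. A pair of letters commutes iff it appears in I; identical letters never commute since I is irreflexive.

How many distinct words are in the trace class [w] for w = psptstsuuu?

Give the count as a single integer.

252

piece 0:p — minimal
piece 1:s — minimal
piece 2:p rests on {0:p}
piece 3:t rests on {1:s}
piece 4:s rests on {3:t}
piece 5:t rests on {4:s}
piece 6:s rests on {5:t}
piece 7:u rests on {2:p}
piece 8:u rests on {7:u}
piece 9:u rests on {8:u}
minimal pieces: {0:p, 1:s}
ways to finish when only these pieces remain (= sum over removing one remaining piece with nothing left below it):
  1 left: {6}→1  {9}→1
  2 left: {5,6}→1  {6,9}→2  {8,9}→1
  3 left: {4,5,6}→1  {5,6,9}→3  {6,8,9}→3  {7,8,9}→1
  4 left: {2,7,8,9}→1  {3,4,5,6}→1  {4,5,6,9}→4  {5,6,8,9}→6  {6,7,8,9}→4
  5 left: {0,2,7,8,9}→1  {1,3,4,5,6}→1  {2,6,7,8,9}→5  {3,4,5,6,9}→5  {4,5,6,8,9}→10  {5,6,7,8,9}→10
  6 left: {0,2,6,7,8,9}→6  {1,3,4,5,6,9}→6  {2,5,6,7,8,9}→15  {3,4,5,6,8,9}→15  {4,5,6,7,8,9}→20
  7 left: {0,2,5,6,7,8,9}→21  {1,3,4,5,6,8,9}→21  {2,4,5,6,7,8,9}→35  {3,4,5,6,7,8,9}→35
  8 left: {0,2,4,5,6,7,8,9}→56  {1,3,4,5,6,7,8,9}→56  {2,3,4,5,6,7,8,9}→70
  placing 0:p first → 126 extensions
  placing 1:s first → 126 extensions
total linear extensions = 252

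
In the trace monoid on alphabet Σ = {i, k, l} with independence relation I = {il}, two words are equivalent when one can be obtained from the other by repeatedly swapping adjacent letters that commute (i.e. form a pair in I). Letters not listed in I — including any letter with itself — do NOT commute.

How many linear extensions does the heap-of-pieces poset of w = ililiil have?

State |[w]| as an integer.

piece 0:i — minimal
piece 1:l — minimal
piece 2:i rests on {0:i}
piece 3:l rests on {1:l}
piece 4:i rests on {2:i}
piece 5:i rests on {4:i}
piece 6:l rests on {3:l}
minimal pieces: {0:i, 1:l}
ways to finish when only these pieces remain (= sum over removing one remaining piece with nothing left below it):
  1 left: {5}→1  {6}→1
  2 left: {3,6}→1  {4,5}→1  {5,6}→2
  3 left: {1,3,6}→1  {2,4,5}→1  {3,5,6}→3  {4,5,6}→3
  4 left: {0,2,4,5}→1  {1,3,5,6}→4  {2,4,5,6}→4  {3,4,5,6}→6
  5 left: {0,2,4,5,6}→5  {1,3,4,5,6}→10  {2,3,4,5,6}→10
  placing 0:i first → 20 extensions
  placing 1:l first → 15 extensions
total linear extensions = 35

35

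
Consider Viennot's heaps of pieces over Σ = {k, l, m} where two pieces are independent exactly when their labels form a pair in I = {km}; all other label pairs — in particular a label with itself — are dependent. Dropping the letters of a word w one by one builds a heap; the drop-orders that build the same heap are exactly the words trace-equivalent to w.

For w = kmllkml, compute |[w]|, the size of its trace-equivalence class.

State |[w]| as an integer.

4

0(k) covers ∅
1(m) covers ∅
2(l) covers 0:k, 1:m
3(l) covers 2:l
4(k) covers 3:l
5(m) covers 3:l
6(l) covers 4:k, 5:m
floor of heap: 0:k, 1:m
completions by unplaced set U, small U first (add the entries for U minus each lowest piece of U):
  |U|=1: {6}:1
  |U|=2: {4,6}:1  {5,6}:1
  |U|=3: {4,5,6}:2
  |U|=4: {3,4,5,6}:2
  |U|=5: {2,3,4,5,6}:2
  start at 0(k): 2
  start at 1(m): 2
sum over floor = 4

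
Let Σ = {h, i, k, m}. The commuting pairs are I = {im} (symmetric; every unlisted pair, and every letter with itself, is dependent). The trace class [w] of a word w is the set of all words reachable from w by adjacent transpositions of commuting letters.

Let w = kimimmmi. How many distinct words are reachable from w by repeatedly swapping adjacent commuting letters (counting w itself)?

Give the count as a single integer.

#0=k has no predecessor
#1=i depends on [0:k]
#2=m depends on [0:k]
#3=i depends on [1:i]
#4=m depends on [2:m]
#5=m depends on [4:m]
#6=m depends on [5:m]
#7=i depends on [3:i]
sources: [0:k]
N(rest) = Σ N(rest − s) over sources s of rest; N(one piece) = 1:
  size 1 → [6]=1  [7]=1
  size 2 → [3,7]=1  [5,6]=1  [6,7]=2
  size 3 → [1,3,7]=1  [3,6,7]=3  [4,5,6]=1  [5,6,7]=3
  size 4 → [1,3,6,7]=4  [2,4,5,6]=1  [3,5,6,7]=6  [4,5,6,7]=4
  size 5 → [1,3,5,6,7]=10  [2,4,5,6,7]=5  [3,4,5,6,7]=10
  size 6 → [1,3,4,5,6,7]=20  [2,3,4,5,6,7]=15
  first=0(k) contributes 35

35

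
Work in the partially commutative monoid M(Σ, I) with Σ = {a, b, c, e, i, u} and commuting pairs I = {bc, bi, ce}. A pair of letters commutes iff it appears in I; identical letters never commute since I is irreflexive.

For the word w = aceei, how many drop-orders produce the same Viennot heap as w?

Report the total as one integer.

piece 0:a — minimal
piece 1:c rests on {0:a}
piece 2:e rests on {0:a}
piece 3:e rests on {2:e}
piece 4:i rests on {1:c, 3:e}
minimal pieces: {0:a}
ways to finish when only these pieces remain (= sum over removing one remaining piece with nothing left below it):
  1 left: {4}→1
  2 left: {1,4}→1  {3,4}→1
  3 left: {1,3,4}→2  {2,3,4}→1
  placing 0:a first → 3 extensions

3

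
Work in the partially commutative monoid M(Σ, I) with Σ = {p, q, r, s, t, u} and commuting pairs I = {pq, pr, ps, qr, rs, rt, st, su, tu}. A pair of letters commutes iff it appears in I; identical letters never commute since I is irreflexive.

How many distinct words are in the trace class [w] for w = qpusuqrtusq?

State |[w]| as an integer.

138

#0=q has no predecessor
#1=p has no predecessor
#2=u depends on [0:q, 1:p]
#3=s depends on [0:q]
#4=u depends on [2:u]
#5=q depends on [3:s, 4:u]
#6=r depends on [4:u]
#7=t depends on [5:q]
#8=u depends on [5:q, 6:r]
#9=s depends on [5:q]
#10=q depends on [7:t, 8:u, 9:s]
sources: [0:q, 1:p]
N(rest) = Σ N(rest − s) over sources s of rest; N(one piece) = 1:
  size 1 → [10]=1
  size 2 → [7,10]=1  [8,10]=1  [9,10]=1
  size 3 → [6,8,10]=1  [7,8,10]=2  [7,9,10]=2  [8,9,10]=2
  size 4 → [6,7,8,10]=3  [6,8,9,10]=3  [7,8,9,10]=6
  size 5 → [5,7,8,9,10]=6  [6,7,8,9,10]=12
  size 6 → [3,5,7,8,9,10]=6  [5,6,7,8,9,10]=18
  size 7 → [3,5,6,7,8,9,10]=24  [4,5,6,7,8,9,10]=18
  size 8 → [2,4,5,6,7,8,9,10]=18  [3,4,5,6,7,8,9,10]=42
  size 9 → [1,2,4,5,6,7,8,9,10]=18  [2,3,4,5,6,7,8,9,10]=60
  first=0(q) contributes 78
  first=1(p) contributes 60
|[w]| = 138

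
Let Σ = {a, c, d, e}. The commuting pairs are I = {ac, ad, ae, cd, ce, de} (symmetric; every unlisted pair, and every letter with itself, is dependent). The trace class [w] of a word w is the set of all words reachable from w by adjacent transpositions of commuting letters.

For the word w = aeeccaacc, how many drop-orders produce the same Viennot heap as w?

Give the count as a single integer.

#0=a has no predecessor
#1=e has no predecessor
#2=e depends on [1:e]
#3=c has no predecessor
#4=c depends on [3:c]
#5=a depends on [0:a]
#6=a depends on [5:a]
#7=c depends on [4:c]
#8=c depends on [7:c]
sources: [0:a, 1:e, 3:c]
N(rest) = Σ N(rest − s) over sources s of rest; N(one piece) = 1:
  size 1 → [2]=1  [6]=1  [8]=1
  size 2 → [1,2]=1  [2,6]=2  [2,8]=2  [5,6]=1  [6,8]=2  [7,8]=1
  size 3 → [0,5,6]=1  [1,2,6]=3  [1,2,8]=3  [2,5,6]=3  [2,6,8]=6  [2,7,8]=3  [4,7,8]=1  [5,6,8]=3  [6,7,8]=3
  size 4 → [0,2,5,6]=4  [0,5,6,8]=4  [1,2,5,6]=6  [1,2,6,8]=12  [1,2,7,8]=6  [2,4,7,8]=4  [2,5,6,8]=12  [2,6,7,8]=12  [3,4,7,8]=1  [4,6,7,8]=4  [5,6,7,8]=6
  size 5 → [0,1,2,5,6]=10  [0,2,5,6,8]=20  [0,5,6,7,8]=10  [1,2,4,7,8]=10  [1,2,5,6,8]=30  [1,2,6,7,8]=30  [2,3,4,7,8]=5  [2,4,6,7,8]=20  [2,5,6,7,8]=30  [3,4,6,7,8]=5  [4,5,6,7,8]=10
  size 6 → [0,1,2,5,6,8]=60  [0,2,5,6,7,8]=60  [0,4,5,6,7,8]=20  [1,2,3,4,7,8]=15  [1,2,4,6,7,8]=60  [1,2,5,6,7,8]=90  [2,3,4,6,7,8]=30  [2,4,5,6,7,8]=60  [3,4,5,6,7,8]=15
  size 7 → [0,1,2,5,6,7,8]=210  [0,2,4,5,6,7,8]=140  [0,3,4,5,6,7,8]=35  [1,2,3,4,6,7,8]=105  [1,2,4,5,6,7,8]=210  [2,3,4,5,6,7,8]=105
  first=0(a) contributes 420
  first=1(e) contributes 280
  first=3(c) contributes 560
|[w]| = 1260

1260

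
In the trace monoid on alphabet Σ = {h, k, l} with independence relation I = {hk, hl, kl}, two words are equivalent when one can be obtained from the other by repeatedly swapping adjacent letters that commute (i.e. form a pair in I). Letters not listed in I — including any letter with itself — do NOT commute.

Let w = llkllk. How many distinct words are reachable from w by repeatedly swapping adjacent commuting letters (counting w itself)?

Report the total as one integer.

15

drop 0:l onto floor
drop 1:l onto {0:l}
drop 2:k onto floor
drop 3:l onto {1:l}
drop 4:l onto {3:l}
drop 5:k onto {2:k}
ground layer = {0:l, 2:k}
drop-orders for the pieces not yet dropped (sum over which currently-grounded one goes next):
  1 to go: {4} 1  {5} 1
  2 to go: {2,5} 1  {3,4} 1  {4,5} 2
  3 to go: {1,3,4} 1  {2,4,5} 3  {3,4,5} 3
  4 to go: {0,1,3,4} 1  {1,3,4,5} 4  {2,3,4,5} 6
  if 0:l drops first: 10 orders
  if 2:k drops first: 5 orders
heap linearizations: 15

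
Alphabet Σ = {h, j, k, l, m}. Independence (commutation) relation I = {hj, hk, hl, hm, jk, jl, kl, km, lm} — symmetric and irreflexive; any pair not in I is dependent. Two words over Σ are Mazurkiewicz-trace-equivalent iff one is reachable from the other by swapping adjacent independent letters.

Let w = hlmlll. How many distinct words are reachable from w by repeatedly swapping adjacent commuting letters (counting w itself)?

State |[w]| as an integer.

#0=h has no predecessor
#1=l has no predecessor
#2=m has no predecessor
#3=l depends on [1:l]
#4=l depends on [3:l]
#5=l depends on [4:l]
sources: [0:h, 1:l, 2:m]
N(rest) = Σ N(rest − s) over sources s of rest; N(one piece) = 1:
  size 1 → [0]=1  [2]=1  [5]=1
  size 2 → [0,2]=2  [0,5]=2  [2,5]=2  [4,5]=1
  size 3 → [0,2,5]=6  [0,4,5]=3  [2,4,5]=3  [3,4,5]=1
  size 4 → [0,2,4,5]=12  [0,3,4,5]=4  [1,3,4,5]=1  [2,3,4,5]=4
  first=0(h) contributes 5
  first=1(l) contributes 20
  first=2(m) contributes 5
|[w]| = 30

30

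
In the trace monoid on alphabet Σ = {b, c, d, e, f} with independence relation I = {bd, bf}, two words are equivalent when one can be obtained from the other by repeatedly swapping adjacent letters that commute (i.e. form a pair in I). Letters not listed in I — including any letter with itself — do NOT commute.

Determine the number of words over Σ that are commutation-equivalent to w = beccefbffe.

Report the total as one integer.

4

piece 0:b — minimal
piece 1:e rests on {0:b}
piece 2:c rests on {1:e}
piece 3:c rests on {2:c}
piece 4:e rests on {3:c}
piece 5:f rests on {4:e}
piece 6:b rests on {4:e}
piece 7:f rests on {5:f}
piece 8:f rests on {7:f}
piece 9:e rests on {6:b, 8:f}
minimal pieces: {0:b}
ways to finish when only these pieces remain (= sum over removing one remaining piece with nothing left below it):
  1 left: {9}→1
  2 left: {6,9}→1  {8,9}→1
  3 left: {6,8,9}→2  {7,8,9}→1
  4 left: {5,7,8,9}→1  {6,7,8,9}→3
  5 left: {5,6,7,8,9}→4
  6 left: {4,5,6,7,8,9}→4
  7 left: {3,4,5,6,7,8,9}→4
  8 left: {2,3,4,5,6,7,8,9}→4
  placing 0:b first → 4 extensions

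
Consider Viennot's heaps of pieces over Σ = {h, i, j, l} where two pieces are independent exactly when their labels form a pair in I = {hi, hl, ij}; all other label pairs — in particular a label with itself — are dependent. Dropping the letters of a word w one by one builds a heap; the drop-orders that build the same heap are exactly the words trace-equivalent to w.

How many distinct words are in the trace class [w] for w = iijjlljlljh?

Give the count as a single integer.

0(i) covers ∅
1(i) covers 0:i
2(j) covers ∅
3(j) covers 2:j
4(l) covers 1:i, 3:j
5(l) covers 4:l
6(j) covers 5:l
7(l) covers 6:j
8(l) covers 7:l
9(j) covers 8:l
10(h) covers 9:j
floor of heap: 0:i, 2:j
completions by unplaced set U, small U first (add the entries for U minus each lowest piece of U):
  |U|=1: {10}:1
  |U|=2: {9,10}:1
  |U|=3: {8,9,10}:1
  |U|=4: {7,8,9,10}:1
  |U|=5: {6,7,8,9,10}:1
  |U|=6: {5,6,7,8,9,10}:1
  |U|=7: {4,5,6,7,8,9,10}:1
  |U|=8: {1,4,5,6,7,8,9,10}:1  {3,4,5,6,7,8,9,10}:1
  |U|=9: {0,1,4,5,6,7,8,9,10}:1  {1,3,4,5,6,7,8,9,10}:2  {2,3,4,5,6,7,8,9,10}:1
  start at 0(i): 3
  start at 2(j): 3
sum over floor = 6

6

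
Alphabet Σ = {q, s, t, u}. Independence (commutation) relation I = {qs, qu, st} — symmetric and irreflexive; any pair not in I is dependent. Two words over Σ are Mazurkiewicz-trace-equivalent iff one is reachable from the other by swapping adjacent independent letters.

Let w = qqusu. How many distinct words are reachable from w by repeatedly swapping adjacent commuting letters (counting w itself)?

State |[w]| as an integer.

drop 0:q onto floor
drop 1:q onto {0:q}
drop 2:u onto floor
drop 3:s onto {2:u}
drop 4:u onto {3:s}
ground layer = {0:q, 2:u}
drop-orders for the pieces not yet dropped (sum over which currently-grounded one goes next):
  1 to go: {1} 1  {4} 1
  2 to go: {0,1} 1  {1,4} 2  {3,4} 1
  3 to go: {0,1,4} 3  {1,3,4} 3  {2,3,4} 1
  if 0:q drops first: 4 orders
  if 2:u drops first: 6 orders
heap linearizations: 10

10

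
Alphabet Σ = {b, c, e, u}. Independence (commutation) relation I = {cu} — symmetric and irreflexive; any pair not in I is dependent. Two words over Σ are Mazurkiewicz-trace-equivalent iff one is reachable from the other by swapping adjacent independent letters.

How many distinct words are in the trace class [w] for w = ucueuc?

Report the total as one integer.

0(u) covers ∅
1(c) covers ∅
2(u) covers 0:u
3(e) covers 1:c, 2:u
4(u) covers 3:e
5(c) covers 3:e
floor of heap: 0:u, 1:c
completions by unplaced set U, small U first (add the entries for U minus each lowest piece of U):
  |U|=1: {4}:1  {5}:1
  |U|=2: {4,5}:2
  |U|=3: {3,4,5}:2
  |U|=4: {1,3,4,5}:2  {2,3,4,5}:2
  start at 0(u): 4
  start at 1(c): 2
sum over floor = 6

6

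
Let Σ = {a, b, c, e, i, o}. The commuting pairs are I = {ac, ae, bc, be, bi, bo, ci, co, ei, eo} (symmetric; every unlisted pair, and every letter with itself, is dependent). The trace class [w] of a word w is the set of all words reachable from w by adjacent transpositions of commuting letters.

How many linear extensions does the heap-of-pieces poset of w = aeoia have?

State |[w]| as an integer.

5

0(a) covers ∅
1(e) covers ∅
2(o) covers 0:a
3(i) covers 2:o
4(a) covers 3:i
floor of heap: 0:a, 1:e
completions by unplaced set U, small U first (add the entries for U minus each lowest piece of U):
  |U|=1: {1}:1  {4}:1
  |U|=2: {1,4}:2  {3,4}:1
  |U|=3: {1,3,4}:3  {2,3,4}:1
  start at 0(a): 4
  start at 1(e): 1
sum over floor = 5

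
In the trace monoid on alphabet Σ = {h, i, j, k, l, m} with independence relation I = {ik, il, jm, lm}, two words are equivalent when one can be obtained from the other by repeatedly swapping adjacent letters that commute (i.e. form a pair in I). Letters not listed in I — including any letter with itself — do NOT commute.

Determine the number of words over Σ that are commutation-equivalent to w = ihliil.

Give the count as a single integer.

6

0(i) covers ∅
1(h) covers 0:i
2(l) covers 1:h
3(i) covers 1:h
4(i) covers 3:i
5(l) covers 2:l
floor of heap: 0:i
completions by unplaced set U, small U first (add the entries for U minus each lowest piece of U):
  |U|=1: {4}:1  {5}:1
  |U|=2: {2,5}:1  {3,4}:1  {4,5}:2
  |U|=3: {2,4,5}:3  {3,4,5}:3
  |U|=4: {2,3,4,5}:6
  start at 0(i): 6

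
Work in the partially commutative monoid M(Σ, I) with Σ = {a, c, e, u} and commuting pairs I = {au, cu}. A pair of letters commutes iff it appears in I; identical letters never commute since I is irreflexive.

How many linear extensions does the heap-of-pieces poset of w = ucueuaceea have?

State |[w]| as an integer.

piece 0:u — minimal
piece 1:c — minimal
piece 2:u rests on {0:u}
piece 3:e rests on {1:c, 2:u}
piece 4:u rests on {3:e}
piece 5:a rests on {3:e}
piece 6:c rests on {5:a}
piece 7:e rests on {4:u, 6:c}
piece 8:e rests on {7:e}
piece 9:a rests on {8:e}
minimal pieces: {0:u, 1:c}
ways to finish when only these pieces remain (= sum over removing one remaining piece with nothing left below it):
  1 left: {9}→1
  2 left: {8,9}→1
  3 left: {7,8,9}→1
  4 left: {4,7,8,9}→1  {6,7,8,9}→1
  5 left: {4,6,7,8,9}→2  {5,6,7,8,9}→1
  6 left: {4,5,6,7,8,9}→3
  7 left: {3,4,5,6,7,8,9}→3
  8 left: {1,3,4,5,6,7,8,9}→3  {2,3,4,5,6,7,8,9}→3
  placing 0:u first → 6 extensions
  placing 1:c first → 3 extensions
total linear extensions = 9

9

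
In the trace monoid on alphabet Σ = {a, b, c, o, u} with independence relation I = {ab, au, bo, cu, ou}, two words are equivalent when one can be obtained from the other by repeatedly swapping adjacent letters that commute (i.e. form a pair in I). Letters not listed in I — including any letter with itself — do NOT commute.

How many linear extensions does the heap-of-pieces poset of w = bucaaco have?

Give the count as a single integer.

#0=b has no predecessor
#1=u depends on [0:b]
#2=c depends on [0:b]
#3=a depends on [2:c]
#4=a depends on [3:a]
#5=c depends on [4:a]
#6=o depends on [5:c]
sources: [0:b]
N(rest) = Σ N(rest − s) over sources s of rest; N(one piece) = 1:
  size 1 → [1]=1  [6]=1
  size 2 → [1,6]=2  [5,6]=1
  size 3 → [1,5,6]=3  [4,5,6]=1
  size 4 → [1,4,5,6]=4  [3,4,5,6]=1
  size 5 → [1,3,4,5,6]=5  [2,3,4,5,6]=1
  first=0(b) contributes 6

6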